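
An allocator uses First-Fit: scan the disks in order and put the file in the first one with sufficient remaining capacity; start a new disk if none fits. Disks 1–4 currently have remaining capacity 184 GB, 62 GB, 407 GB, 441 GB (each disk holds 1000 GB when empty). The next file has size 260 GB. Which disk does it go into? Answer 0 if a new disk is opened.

Disks with room: disk 3 (407 GB), disk 4 (441 GB).
The first with room is disk 3.

3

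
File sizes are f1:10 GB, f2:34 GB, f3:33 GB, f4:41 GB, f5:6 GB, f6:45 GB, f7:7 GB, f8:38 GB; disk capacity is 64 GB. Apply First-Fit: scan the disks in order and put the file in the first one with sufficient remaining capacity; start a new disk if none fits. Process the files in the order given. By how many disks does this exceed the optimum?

First-Fit: [10,34,6,7] [33] [41] [45] [38] → 5 disks.
5 files exceed 32 GB (half the capacity), and no two of those can share a disk, so at least 5 disks are needed.
So 5 is already optimal.

0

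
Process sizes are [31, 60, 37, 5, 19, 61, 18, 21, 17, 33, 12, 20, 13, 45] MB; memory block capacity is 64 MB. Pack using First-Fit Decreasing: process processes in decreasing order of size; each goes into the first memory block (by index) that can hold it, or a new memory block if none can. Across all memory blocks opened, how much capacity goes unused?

56

Sorted descending: 61, 60, 45, 37, 33, 31, 21, 20, 19, 18, 17, 13, 12, 5.
Put 61 MB in memory block 1; 3 MB remain.
Put 60 MB in memory block 2; 4 MB remain.
Put 45 MB in memory block 3; 19 MB remain.
Put 37 MB in memory block 4; 27 MB remain.
Put 33 MB in memory block 5; 31 MB remain.
Put 31 MB in memory block 5; 0 MB remain.
Put 21 MB in memory block 4; 6 MB remain.
Put 20 MB in memory block 6; 44 MB remain.
Put 19 MB in memory block 3; 0 MB remain.
Put 18 MB in memory block 6; 26 MB remain.
Put 17 MB in memory block 6; 9 MB remain.
Put 13 MB in memory block 7; 51 MB remain.
Put 12 MB in memory block 7; 39 MB remain.
Put 5 MB in memory block 4; 1 MB remain.
7 memory blocks × 64 MB = 448 MB; used 392 MB; unused 56 MB.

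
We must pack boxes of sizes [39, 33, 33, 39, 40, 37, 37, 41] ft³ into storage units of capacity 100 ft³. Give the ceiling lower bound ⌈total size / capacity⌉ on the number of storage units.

Total size = 39 + 33 + 33 + 39 + 40 + 37 + 37 + 41 = 299 ft³.
⌈299 / 100⌉ = 3.

3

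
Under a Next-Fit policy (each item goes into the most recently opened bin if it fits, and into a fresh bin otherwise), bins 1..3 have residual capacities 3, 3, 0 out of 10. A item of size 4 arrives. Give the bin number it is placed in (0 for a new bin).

0

Next-Fit only looks at bin 3, which has 0 free.
4 does not fit, so a new bin is opened.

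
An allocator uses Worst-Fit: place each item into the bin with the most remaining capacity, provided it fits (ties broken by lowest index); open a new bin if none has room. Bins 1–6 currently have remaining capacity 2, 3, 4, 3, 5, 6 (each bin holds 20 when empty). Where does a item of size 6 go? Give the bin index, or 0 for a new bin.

Bins with room: bin 6 (6).
Most room is bin 6 with 6 free.

6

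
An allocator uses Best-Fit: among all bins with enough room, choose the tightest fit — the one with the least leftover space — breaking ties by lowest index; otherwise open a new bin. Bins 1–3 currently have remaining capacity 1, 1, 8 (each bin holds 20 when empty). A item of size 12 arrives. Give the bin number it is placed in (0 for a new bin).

No bin has ≥ 12 free, so a new bin is opened.

0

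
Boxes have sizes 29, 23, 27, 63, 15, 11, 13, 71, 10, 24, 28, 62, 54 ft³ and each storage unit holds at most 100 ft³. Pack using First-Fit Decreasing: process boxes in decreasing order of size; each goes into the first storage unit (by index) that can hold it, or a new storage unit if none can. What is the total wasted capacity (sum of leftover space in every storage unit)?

Sorted descending: 71, 63, 62, 54, 29, 28, 27, 24, 23, 15, 13, 11, 10.
storage unit 1: place 71 ft³, 29 ft³ left
storage unit 2: place 63 ft³, 37 ft³ left
storage unit 3: place 62 ft³, 38 ft³ left
storage unit 4: place 54 ft³, 46 ft³ left
storage unit 1: place 29 ft³, 0 ft³ left
storage unit 2: place 28 ft³, 9 ft³ left
storage unit 3: place 27 ft³, 11 ft³ left
storage unit 4: place 24 ft³, 22 ft³ left
storage unit 5: place 23 ft³, 77 ft³ left
storage unit 4: place 15 ft³, 7 ft³ left
storage unit 5: place 13 ft³, 64 ft³ left
storage unit 3: place 11 ft³, 0 ft³ left
storage unit 5: place 10 ft³, 54 ft³ left
5 storage units × 100 ft³ = 500 ft³; used 430 ft³; unused 70 ft³.

70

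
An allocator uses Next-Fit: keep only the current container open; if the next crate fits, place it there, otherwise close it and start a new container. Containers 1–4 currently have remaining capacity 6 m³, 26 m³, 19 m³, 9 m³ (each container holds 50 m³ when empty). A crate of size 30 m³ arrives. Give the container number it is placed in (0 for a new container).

0

Next-Fit only looks at container 4, which has 9 m³ free.
30 m³ does not fit, so a new container is opened.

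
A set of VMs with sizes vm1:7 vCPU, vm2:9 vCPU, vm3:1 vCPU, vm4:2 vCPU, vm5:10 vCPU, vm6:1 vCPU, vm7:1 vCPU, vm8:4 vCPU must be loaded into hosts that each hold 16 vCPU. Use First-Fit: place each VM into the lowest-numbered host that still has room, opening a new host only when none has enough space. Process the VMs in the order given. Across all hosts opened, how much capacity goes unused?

host 1: place vm1 (7 vCPU), 9 vCPU left
host 1: place vm2 (9 vCPU), 0 vCPU left
host 2: place vm3 (1 vCPU), 15 vCPU left
host 2: place vm4 (2 vCPU), 13 vCPU left
host 2: place vm5 (10 vCPU), 3 vCPU left
host 2: place vm6 (1 vCPU), 2 vCPU left
host 2: place vm7 (1 vCPU), 1 vCPU left
host 3: place vm8 (4 vCPU), 12 vCPU left
3 hosts × 16 vCPU = 48 vCPU; used 35 vCPU; unused 13 vCPU.

13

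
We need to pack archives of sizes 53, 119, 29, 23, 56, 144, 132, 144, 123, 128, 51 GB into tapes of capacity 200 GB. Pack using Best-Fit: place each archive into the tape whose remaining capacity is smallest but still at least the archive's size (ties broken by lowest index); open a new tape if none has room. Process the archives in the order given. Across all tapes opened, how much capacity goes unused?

53 GB → tape 1 (remaining 147 GB)
119 GB → tape 1 (remaining 28 GB)
29 GB → tape 2 (remaining 171 GB)
23 GB → tape 1 (remaining 5 GB)
56 GB → tape 2 (remaining 115 GB)
144 GB → tape 3 (remaining 56 GB)
132 GB → tape 4 (remaining 68 GB)
144 GB → tape 5 (remaining 56 GB)
123 GB → tape 6 (remaining 77 GB)
128 GB → tape 7 (remaining 72 GB)
51 GB → tape 3 (remaining 5 GB)
7 tapes × 200 GB = 1400 GB; used 1002 GB; unused 398 GB.

398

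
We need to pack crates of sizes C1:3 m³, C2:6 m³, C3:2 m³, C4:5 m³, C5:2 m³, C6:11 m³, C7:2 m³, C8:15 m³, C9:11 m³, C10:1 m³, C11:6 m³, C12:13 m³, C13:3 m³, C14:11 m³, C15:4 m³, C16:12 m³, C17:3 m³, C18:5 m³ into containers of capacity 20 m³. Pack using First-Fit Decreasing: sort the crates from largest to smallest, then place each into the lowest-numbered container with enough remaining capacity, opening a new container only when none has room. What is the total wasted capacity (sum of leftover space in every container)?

5

Sorted descending: 15, 13, 12, 11, 11, 11, 6, 6, 5, 5, 4, 3, 3, 3, 2, 2, 2, 1.
container 1: place 15 m³, 5 m³ left
container 2: place 13 m³, 7 m³ left
container 3: place 12 m³, 8 m³ left
container 4: place 11 m³, 9 m³ left
container 5: place 11 m³, 9 m³ left
container 6: place 11 m³, 9 m³ left
container 2: place 6 m³, 1 m³ left
container 3: place 6 m³, 2 m³ left
container 1: place 5 m³, 0 m³ left
container 4: place 5 m³, 4 m³ left
container 4: place 4 m³, 0 m³ left
container 5: place 3 m³, 6 m³ left
container 5: place 3 m³, 3 m³ left
container 5: place 3 m³, 0 m³ left
container 3: place 2 m³, 0 m³ left
container 6: place 2 m³, 7 m³ left
container 6: place 2 m³, 5 m³ left
container 2: place 1 m³, 0 m³ left
6 containers × 20 m³ = 120 m³; used 115 m³; unused 5 m³.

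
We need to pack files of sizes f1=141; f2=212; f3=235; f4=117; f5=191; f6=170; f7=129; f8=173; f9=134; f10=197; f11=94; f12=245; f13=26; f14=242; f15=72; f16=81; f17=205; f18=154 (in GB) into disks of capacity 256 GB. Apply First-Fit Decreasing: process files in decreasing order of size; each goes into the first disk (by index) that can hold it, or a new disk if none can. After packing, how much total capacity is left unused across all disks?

Sorted descending: 245, 242, 235, 212, 205, 197, 191, 173, 170, 154, 141, 134, 129, 117, 94, 81, 72, 26.
245 GB → disk 1 (remaining 11 GB)
242 GB → disk 2 (remaining 14 GB)
235 GB → disk 3 (remaining 21 GB)
212 GB → disk 4 (remaining 44 GB)
205 GB → disk 5 (remaining 51 GB)
197 GB → disk 6 (remaining 59 GB)
191 GB → disk 7 (remaining 65 GB)
173 GB → disk 8 (remaining 83 GB)
170 GB → disk 9 (remaining 86 GB)
154 GB → disk 10 (remaining 102 GB)
141 GB → disk 11 (remaining 115 GB)
134 GB → disk 12 (remaining 122 GB)
129 GB → disk 13 (remaining 127 GB)
117 GB → disk 12 (remaining 5 GB)
94 GB → disk 10 (remaining 8 GB)
81 GB → disk 8 (remaining 2 GB)
72 GB → disk 9 (remaining 14 GB)
26 GB → disk 4 (remaining 18 GB)
13 disks × 256 GB = 3328 GB; used 2818 GB; unused 510 GB.

510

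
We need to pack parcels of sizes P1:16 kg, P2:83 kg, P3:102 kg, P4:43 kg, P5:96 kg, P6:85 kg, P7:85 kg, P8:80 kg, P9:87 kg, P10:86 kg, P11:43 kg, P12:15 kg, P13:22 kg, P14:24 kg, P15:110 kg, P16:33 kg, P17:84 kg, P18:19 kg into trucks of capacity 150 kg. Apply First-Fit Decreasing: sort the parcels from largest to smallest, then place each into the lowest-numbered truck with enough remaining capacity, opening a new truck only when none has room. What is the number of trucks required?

10 trucks

Sorted descending: 110, 102, 96, 87, 86, 85, 85, 84, 83, 80, 43, 43, 33, 24, 22, 19, 16, 15.
Put 110 kg in truck 1; 40 kg remain.
Put 102 kg in truck 2; 48 kg remain.
Put 96 kg in truck 3; 54 kg remain.
Put 87 kg in truck 4; 63 kg remain.
Put 86 kg in truck 5; 64 kg remain.
Put 85 kg in truck 6; 65 kg remain.
Put 85 kg in truck 7; 65 kg remain.
Put 84 kg in truck 8; 66 kg remain.
Put 83 kg in truck 9; 67 kg remain.
Put 80 kg in truck 10; 70 kg remain.
Put 43 kg in truck 2; 5 kg remain.
Put 43 kg in truck 3; 11 kg remain.
Put 33 kg in truck 1; 7 kg remain.
Put 24 kg in truck 4; 39 kg remain.
Put 22 kg in truck 4; 17 kg remain.
Put 19 kg in truck 5; 45 kg remain.
Put 16 kg in truck 4; 1 kg remain.
Put 15 kg in truck 5; 30 kg remain.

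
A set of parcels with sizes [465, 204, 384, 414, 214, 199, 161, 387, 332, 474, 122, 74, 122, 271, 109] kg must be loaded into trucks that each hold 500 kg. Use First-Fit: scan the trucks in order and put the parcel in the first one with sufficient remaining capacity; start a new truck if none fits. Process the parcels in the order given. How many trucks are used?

9

465 kg → truck 1 (remaining 35 kg)
204 kg → truck 2 (remaining 296 kg)
384 kg → truck 3 (remaining 116 kg)
414 kg → truck 4 (remaining 86 kg)
214 kg → truck 2 (remaining 82 kg)
199 kg → truck 5 (remaining 301 kg)
161 kg → truck 5 (remaining 140 kg)
387 kg → truck 6 (remaining 113 kg)
332 kg → truck 7 (remaining 168 kg)
474 kg → truck 8 (remaining 26 kg)
122 kg → truck 5 (remaining 18 kg)
74 kg → truck 2 (remaining 8 kg)
122 kg → truck 7 (remaining 46 kg)
271 kg → truck 9 (remaining 229 kg)
109 kg → truck 3 (remaining 7 kg)
Final trucks: [465] [204,214,74] [384,109] [414] [199,161,122] [387] [332,122] [474] [271].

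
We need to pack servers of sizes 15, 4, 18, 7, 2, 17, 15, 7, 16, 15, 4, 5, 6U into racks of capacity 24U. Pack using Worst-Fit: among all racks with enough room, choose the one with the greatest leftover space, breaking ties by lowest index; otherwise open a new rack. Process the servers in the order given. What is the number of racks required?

6 racks

rack 1: place 15U, 9U left
rack 1: place 4U, 5U left
rack 2: place 18U, 6U left
rack 3: place 7U, 17U left
rack 3: place 2U, 15U left
rack 4: place 17U, 7U left
rack 3: place 15U, 0U left
rack 4: place 7U, 0U left
rack 5: place 16U, 8U left
rack 6: place 15U, 9U left
rack 6: place 4U, 5U left
rack 5: place 5U, 3U left
rack 2: place 6U, 0U left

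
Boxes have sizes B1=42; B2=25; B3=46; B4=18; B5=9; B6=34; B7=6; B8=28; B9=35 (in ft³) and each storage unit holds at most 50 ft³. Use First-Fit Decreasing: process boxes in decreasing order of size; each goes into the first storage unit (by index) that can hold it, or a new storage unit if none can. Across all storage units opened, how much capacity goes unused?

Sorted descending: 46, 42, 35, 34, 28, 25, 18, 9, 6.
46 ft³ → storage unit 1 (remaining 4 ft³)
42 ft³ → storage unit 2 (remaining 8 ft³)
35 ft³ → storage unit 3 (remaining 15 ft³)
34 ft³ → storage unit 4 (remaining 16 ft³)
28 ft³ → storage unit 5 (remaining 22 ft³)
25 ft³ → storage unit 6 (remaining 25 ft³)
18 ft³ → storage unit 5 (remaining 4 ft³)
9 ft³ → storage unit 3 (remaining 6 ft³)
6 ft³ → storage unit 2 (remaining 2 ft³)
6 storage units × 50 ft³ = 300 ft³; used 243 ft³; unused 57 ft³.

57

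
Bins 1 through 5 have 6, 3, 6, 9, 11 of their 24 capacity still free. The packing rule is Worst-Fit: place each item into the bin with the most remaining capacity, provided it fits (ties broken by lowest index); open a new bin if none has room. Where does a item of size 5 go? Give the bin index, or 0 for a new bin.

5

Bins with room: bin 1 (6), bin 3 (6), bin 4 (9), bin 5 (11).
Most room is bin 5 with 11 free.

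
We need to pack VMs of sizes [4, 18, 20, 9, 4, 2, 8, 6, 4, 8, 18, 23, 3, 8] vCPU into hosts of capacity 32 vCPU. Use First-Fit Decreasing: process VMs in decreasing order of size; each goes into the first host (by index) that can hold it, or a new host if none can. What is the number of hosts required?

5

Sorted descending: 23, 20, 18, 18, 9, 8, 8, 8, 6, 4, 4, 4, 3, 2.
Put 23 vCPU in host 1; 9 vCPU remain.
Put 20 vCPU in host 2; 12 vCPU remain.
Put 18 vCPU in host 3; 14 vCPU remain.
Put 18 vCPU in host 4; 14 vCPU remain.
Put 9 vCPU in host 1; 0 vCPU remain.
Put 8 vCPU in host 2; 4 vCPU remain.
Put 8 vCPU in host 3; 6 vCPU remain.
Put 8 vCPU in host 4; 6 vCPU remain.
Put 6 vCPU in host 3; 0 vCPU remain.
Put 4 vCPU in host 2; 0 vCPU remain.
Put 4 vCPU in host 4; 2 vCPU remain.
Put 4 vCPU in host 5; 28 vCPU remain.
Put 3 vCPU in host 5; 25 vCPU remain.
Put 2 vCPU in host 4; 0 vCPU remain.
Final hosts: [23,9] [20,8,4] [18,8,6] [18,8,4,2] [4,3].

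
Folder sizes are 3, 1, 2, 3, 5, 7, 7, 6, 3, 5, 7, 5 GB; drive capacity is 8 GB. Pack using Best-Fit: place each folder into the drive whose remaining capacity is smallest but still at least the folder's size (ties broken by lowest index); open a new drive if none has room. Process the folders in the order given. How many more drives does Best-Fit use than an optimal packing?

Best-Fit: [3,1,2] [3,5] [7] [7] [6] [3,5] [7] [5] → 8 drives.
Total size 54 GB; any packing needs at least ⌈54/8⌉ = 7 drives.
An optimal packing achieves that bound: [7,1] [7] [7] [6,2] [5,3] [5,3] [5,3] → 7 drives.
Excess: 8 − 7 = 1.

1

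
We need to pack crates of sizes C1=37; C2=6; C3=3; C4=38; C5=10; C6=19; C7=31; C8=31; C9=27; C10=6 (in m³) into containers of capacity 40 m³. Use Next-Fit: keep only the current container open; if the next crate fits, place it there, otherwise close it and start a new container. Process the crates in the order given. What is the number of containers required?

7

Put C1 (37 m³) in container 1; 3 m³ remain.
Put C2 (6 m³) in container 2; 34 m³ remain.
Put C3 (3 m³) in container 2; 31 m³ remain.
Put C4 (38 m³) in container 3; 2 m³ remain.
Put C5 (10 m³) in container 4; 30 m³ remain.
Put C6 (19 m³) in container 4; 11 m³ remain.
Put C7 (31 m³) in container 5; 9 m³ remain.
Put C8 (31 m³) in container 6; 9 m³ remain.
Put C9 (27 m³) in container 7; 13 m³ remain.
Put C10 (6 m³) in container 7; 7 m³ remain.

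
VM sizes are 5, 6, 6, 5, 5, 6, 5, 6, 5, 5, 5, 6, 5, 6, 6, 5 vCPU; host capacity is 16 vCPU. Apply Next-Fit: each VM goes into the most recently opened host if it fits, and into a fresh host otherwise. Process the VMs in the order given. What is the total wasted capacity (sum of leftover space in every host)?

25

host 1: place 5 vCPU, 11 vCPU left
host 1: place 6 vCPU, 5 vCPU left
host 2: place 6 vCPU, 10 vCPU left
host 2: place 5 vCPU, 5 vCPU left
host 2: place 5 vCPU, 0 vCPU left
host 3: place 6 vCPU, 10 vCPU left
host 3: place 5 vCPU, 5 vCPU left
host 4: place 6 vCPU, 10 vCPU left
host 4: place 5 vCPU, 5 vCPU left
host 4: place 5 vCPU, 0 vCPU left
host 5: place 5 vCPU, 11 vCPU left
host 5: place 6 vCPU, 5 vCPU left
host 5: place 5 vCPU, 0 vCPU left
host 6: place 6 vCPU, 10 vCPU left
host 6: place 6 vCPU, 4 vCPU left
host 7: place 5 vCPU, 11 vCPU left
7 hosts × 16 vCPU = 112 vCPU; used 87 vCPU; unused 25 vCPU.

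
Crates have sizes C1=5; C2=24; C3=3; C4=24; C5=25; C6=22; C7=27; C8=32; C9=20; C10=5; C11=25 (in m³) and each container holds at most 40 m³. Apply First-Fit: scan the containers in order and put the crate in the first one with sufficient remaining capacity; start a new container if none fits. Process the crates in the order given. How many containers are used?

container 1: place C1 (5 m³), 35 m³ left
container 1: place C2 (24 m³), 11 m³ left
container 1: place C3 (3 m³), 8 m³ left
container 2: place C4 (24 m³), 16 m³ left
container 3: place C5 (25 m³), 15 m³ left
container 4: place C6 (22 m³), 18 m³ left
container 5: place C7 (27 m³), 13 m³ left
container 6: place C8 (32 m³), 8 m³ left
container 7: place C9 (20 m³), 20 m³ left
container 1: place C10 (5 m³), 3 m³ left
container 8: place C11 (25 m³), 15 m³ left
Final containers: [5,24,3,5] [24] [25] [22] [27] [32] [20] [25].

8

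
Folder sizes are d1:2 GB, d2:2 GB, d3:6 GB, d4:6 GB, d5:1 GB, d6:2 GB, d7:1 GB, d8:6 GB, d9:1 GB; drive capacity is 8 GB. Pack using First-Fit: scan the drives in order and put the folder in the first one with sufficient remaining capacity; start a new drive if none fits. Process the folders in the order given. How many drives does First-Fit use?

Put d1 (2 GB) in drive 1; 6 GB remain.
Put d2 (2 GB) in drive 1; 4 GB remain.
Put d3 (6 GB) in drive 2; 2 GB remain.
Put d4 (6 GB) in drive 3; 2 GB remain.
Put d5 (1 GB) in drive 1; 3 GB remain.
Put d6 (2 GB) in drive 1; 1 GB remain.
Put d7 (1 GB) in drive 1; 0 GB remain.
Put d8 (6 GB) in drive 4; 2 GB remain.
Put d9 (1 GB) in drive 2; 1 GB remain.
Final drives: [2,2,1,2,1] [6,1] [6] [6].

4 drives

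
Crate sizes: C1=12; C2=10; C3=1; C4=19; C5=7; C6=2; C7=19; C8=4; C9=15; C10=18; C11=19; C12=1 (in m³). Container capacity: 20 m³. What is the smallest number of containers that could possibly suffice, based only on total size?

7

Total size = 12 + 10 + 1 + 19 + 7 + 2 + 19 + 4 + 15 + 18 + 19 + 1 = 127 m³.
⌈127 / 20⌉ = 7.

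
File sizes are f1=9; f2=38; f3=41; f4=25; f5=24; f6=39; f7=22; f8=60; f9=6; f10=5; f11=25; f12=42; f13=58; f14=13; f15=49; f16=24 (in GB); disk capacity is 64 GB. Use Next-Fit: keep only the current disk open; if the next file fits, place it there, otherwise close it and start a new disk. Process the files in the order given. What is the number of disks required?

10 disks

Put f1 (9 GB) in disk 1; 55 GB remain.
Put f2 (38 GB) in disk 1; 17 GB remain.
Put f3 (41 GB) in disk 2; 23 GB remain.
Put f4 (25 GB) in disk 3; 39 GB remain.
Put f5 (24 GB) in disk 3; 15 GB remain.
Put f6 (39 GB) in disk 4; 25 GB remain.
Put f7 (22 GB) in disk 4; 3 GB remain.
Put f8 (60 GB) in disk 5; 4 GB remain.
Put f9 (6 GB) in disk 6; 58 GB remain.
Put f10 (5 GB) in disk 6; 53 GB remain.
Put f11 (25 GB) in disk 6; 28 GB remain.
Put f12 (42 GB) in disk 7; 22 GB remain.
Put f13 (58 GB) in disk 8; 6 GB remain.
Put f14 (13 GB) in disk 9; 51 GB remain.
Put f15 (49 GB) in disk 9; 2 GB remain.
Put f16 (24 GB) in disk 10; 40 GB remain.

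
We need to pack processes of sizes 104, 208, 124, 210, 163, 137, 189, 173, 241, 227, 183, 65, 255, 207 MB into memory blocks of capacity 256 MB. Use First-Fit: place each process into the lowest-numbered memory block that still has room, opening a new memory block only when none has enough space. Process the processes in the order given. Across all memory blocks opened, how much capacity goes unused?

586

Put 104 MB in memory block 1; 152 MB remain.
Put 208 MB in memory block 2; 48 MB remain.
Put 124 MB in memory block 1; 28 MB remain.
Put 210 MB in memory block 3; 46 MB remain.
Put 163 MB in memory block 4; 93 MB remain.
Put 137 MB in memory block 5; 119 MB remain.
Put 189 MB in memory block 6; 67 MB remain.
Put 173 MB in memory block 7; 83 MB remain.
Put 241 MB in memory block 8; 15 MB remain.
Put 227 MB in memory block 9; 29 MB remain.
Put 183 MB in memory block 10; 73 MB remain.
Put 65 MB in memory block 4; 28 MB remain.
Put 255 MB in memory block 11; 1 MB remain.
Put 207 MB in memory block 12; 49 MB remain.
12 memory blocks × 256 MB = 3072 MB; used 2486 MB; unused 586 MB.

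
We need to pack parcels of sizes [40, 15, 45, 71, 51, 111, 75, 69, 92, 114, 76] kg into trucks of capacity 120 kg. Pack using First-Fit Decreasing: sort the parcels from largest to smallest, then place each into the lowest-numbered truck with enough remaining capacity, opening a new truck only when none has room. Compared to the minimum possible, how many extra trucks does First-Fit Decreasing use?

First-Fit Decreasing: [114] [111] [92,15] [76,40] [75,45] [71] [69,51] → 7 trucks.
Total size 759 kg; any packing needs at least ⌈759/120⌉ = 7 trucks.
So 7 is already optimal.

0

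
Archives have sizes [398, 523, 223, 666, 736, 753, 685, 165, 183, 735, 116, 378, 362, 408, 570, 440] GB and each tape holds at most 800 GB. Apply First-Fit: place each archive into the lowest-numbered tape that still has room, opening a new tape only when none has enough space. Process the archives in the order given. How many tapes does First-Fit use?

tape 1: place 398 GB, 402 GB left
tape 2: place 523 GB, 277 GB left
tape 1: place 223 GB, 179 GB left
tape 3: place 666 GB, 134 GB left
tape 4: place 736 GB, 64 GB left
tape 5: place 753 GB, 47 GB left
tape 6: place 685 GB, 115 GB left
tape 1: place 165 GB, 14 GB left
tape 2: place 183 GB, 94 GB left
tape 7: place 735 GB, 65 GB left
tape 3: place 116 GB, 18 GB left
tape 8: place 378 GB, 422 GB left
tape 8: place 362 GB, 60 GB left
tape 9: place 408 GB, 392 GB left
tape 10: place 570 GB, 230 GB left
tape 11: place 440 GB, 360 GB left
Final tapes: [398,223,165] [523,183] [666,116] [736] [753] [685] [735] [378,362] [408] [570] [440].

11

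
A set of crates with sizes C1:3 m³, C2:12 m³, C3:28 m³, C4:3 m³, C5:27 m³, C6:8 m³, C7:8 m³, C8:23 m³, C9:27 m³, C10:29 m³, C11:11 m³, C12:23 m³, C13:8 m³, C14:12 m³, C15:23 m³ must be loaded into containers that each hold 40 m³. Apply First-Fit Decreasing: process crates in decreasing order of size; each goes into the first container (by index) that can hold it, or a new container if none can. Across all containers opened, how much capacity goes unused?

Sorted descending: 29, 28, 27, 27, 23, 23, 23, 12, 12, 11, 8, 8, 8, 3, 3.
container 1: place 29 m³, 11 m³ left
container 2: place 28 m³, 12 m³ left
container 3: place 27 m³, 13 m³ left
container 4: place 27 m³, 13 m³ left
container 5: place 23 m³, 17 m³ left
container 6: place 23 m³, 17 m³ left
container 7: place 23 m³, 17 m³ left
container 2: place 12 m³, 0 m³ left
container 3: place 12 m³, 1 m³ left
container 1: place 11 m³, 0 m³ left
container 4: place 8 m³, 5 m³ left
container 5: place 8 m³, 9 m³ left
container 5: place 8 m³, 1 m³ left
container 4: place 3 m³, 2 m³ left
container 6: place 3 m³, 14 m³ left
7 containers × 40 m³ = 280 m³; used 245 m³; unused 35 m³.

35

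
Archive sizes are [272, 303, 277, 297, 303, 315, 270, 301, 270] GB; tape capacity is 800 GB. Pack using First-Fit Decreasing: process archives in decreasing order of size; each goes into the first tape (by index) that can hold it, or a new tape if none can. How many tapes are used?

5

Sorted descending: 315, 303, 303, 301, 297, 277, 272, 270, 270.
315 GB → tape 1 (remaining 485 GB)
303 GB → tape 1 (remaining 182 GB)
303 GB → tape 2 (remaining 497 GB)
301 GB → tape 2 (remaining 196 GB)
297 GB → tape 3 (remaining 503 GB)
277 GB → tape 3 (remaining 226 GB)
272 GB → tape 4 (remaining 528 GB)
270 GB → tape 4 (remaining 258 GB)
270 GB → tape 5 (remaining 530 GB)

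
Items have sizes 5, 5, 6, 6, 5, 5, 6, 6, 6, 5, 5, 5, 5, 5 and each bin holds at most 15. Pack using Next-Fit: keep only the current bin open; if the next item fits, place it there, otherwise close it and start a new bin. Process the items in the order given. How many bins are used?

7 bins

Put 5 in bin 1; 10 remain.
Put 5 in bin 1; 5 remain.
Put 6 in bin 2; 9 remain.
Put 6 in bin 2; 3 remain.
Put 5 in bin 3; 10 remain.
Put 5 in bin 3; 5 remain.
Put 6 in bin 4; 9 remain.
Put 6 in bin 4; 3 remain.
Put 6 in bin 5; 9 remain.
Put 5 in bin 5; 4 remain.
Put 5 in bin 6; 10 remain.
Put 5 in bin 6; 5 remain.
Put 5 in bin 6; 0 remain.
Put 5 in bin 7; 10 remain.
Final bins: [5,5] [6,6] [5,5] [6,6] [6,5] [5,5,5] [5].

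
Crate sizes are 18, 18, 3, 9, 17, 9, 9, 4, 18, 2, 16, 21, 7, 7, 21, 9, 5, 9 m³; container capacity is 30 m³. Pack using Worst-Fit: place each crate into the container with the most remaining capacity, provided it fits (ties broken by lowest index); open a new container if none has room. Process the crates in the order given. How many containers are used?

Put 18 m³ in container 1; 12 m³ remain.
Put 18 m³ in container 2; 12 m³ remain.
Put 3 m³ in container 1; 9 m³ remain.
Put 9 m³ in container 2; 3 m³ remain.
Put 17 m³ in container 3; 13 m³ remain.
Put 9 m³ in container 3; 4 m³ remain.
Put 9 m³ in container 1; 0 m³ remain.
Put 4 m³ in container 3; 0 m³ remain.
Put 18 m³ in container 4; 12 m³ remain.
Put 2 m³ in container 4; 10 m³ remain.
Put 16 m³ in container 5; 14 m³ remain.
Put 21 m³ in container 6; 9 m³ remain.
Put 7 m³ in container 5; 7 m³ remain.
Put 7 m³ in container 4; 3 m³ remain.
Put 21 m³ in container 7; 9 m³ remain.
Put 9 m³ in container 6; 0 m³ remain.
Put 5 m³ in container 7; 4 m³ remain.
Put 9 m³ in container 8; 21 m³ remain.

8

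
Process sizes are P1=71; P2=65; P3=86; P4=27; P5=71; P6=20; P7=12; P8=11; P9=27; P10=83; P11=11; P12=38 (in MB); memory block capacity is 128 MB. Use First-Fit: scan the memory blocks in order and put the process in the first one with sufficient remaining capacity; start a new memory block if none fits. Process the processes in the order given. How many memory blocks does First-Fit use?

memory block 1: place P1 (71 MB), 57 MB left
memory block 2: place P2 (65 MB), 63 MB left
memory block 3: place P3 (86 MB), 42 MB left
memory block 1: place P4 (27 MB), 30 MB left
memory block 4: place P5 (71 MB), 57 MB left
memory block 1: place P6 (20 MB), 10 MB left
memory block 2: place P7 (12 MB), 51 MB left
memory block 2: place P8 (11 MB), 40 MB left
memory block 2: place P9 (27 MB), 13 MB left
memory block 5: place P10 (83 MB), 45 MB left
memory block 2: place P11 (11 MB), 2 MB left
memory block 3: place P12 (38 MB), 4 MB left
Final memory blocks: [71,27,20] [65,12,11,27,11] [86,38] [71] [83].

5 memory blocks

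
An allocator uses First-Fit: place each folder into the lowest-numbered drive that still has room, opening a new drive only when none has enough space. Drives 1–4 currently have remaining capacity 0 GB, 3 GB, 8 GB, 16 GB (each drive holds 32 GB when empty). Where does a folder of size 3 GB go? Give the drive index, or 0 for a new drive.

Drives with room: drive 2 (3 GB), drive 3 (8 GB), drive 4 (16 GB).
The first with room is drive 2.

2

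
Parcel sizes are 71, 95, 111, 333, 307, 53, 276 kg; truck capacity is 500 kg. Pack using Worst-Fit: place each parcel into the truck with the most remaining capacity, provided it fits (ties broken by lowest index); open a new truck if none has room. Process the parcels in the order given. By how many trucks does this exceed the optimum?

1

Worst-Fit: [71,95,111,53] [333] [307] [276] → 4 trucks.
Total size 1246 kg; any packing needs at least ⌈1246/500⌉ = 3 trucks.
An optimal packing achieves that bound: [333,111,53] [307,95,71] [276] → 3 trucks.
Excess: 4 − 3 = 1.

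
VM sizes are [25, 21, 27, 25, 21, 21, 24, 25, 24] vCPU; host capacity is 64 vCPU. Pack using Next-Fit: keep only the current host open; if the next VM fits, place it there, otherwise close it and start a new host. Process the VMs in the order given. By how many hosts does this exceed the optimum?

1

Next-Fit: [25,21] [27,25] [21,21] [24,25] [24] → 5 hosts.
Total size 213 vCPU; any packing needs at least ⌈213/64⌉ = 4 hosts.
An optimal packing achieves that bound: [27,25] [25,25] [24,24] [21,21,21] → 4 hosts.
Excess: 5 − 4 = 1.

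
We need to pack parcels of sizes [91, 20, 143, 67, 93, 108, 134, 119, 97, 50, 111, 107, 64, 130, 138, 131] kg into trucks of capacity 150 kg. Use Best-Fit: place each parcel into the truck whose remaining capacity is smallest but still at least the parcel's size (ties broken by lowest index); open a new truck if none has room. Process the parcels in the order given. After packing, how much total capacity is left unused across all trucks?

Put 91 kg in truck 1; 59 kg remain.
Put 20 kg in truck 1; 39 kg remain.
Put 143 kg in truck 2; 7 kg remain.
Put 67 kg in truck 3; 83 kg remain.
Put 93 kg in truck 4; 57 kg remain.
Put 108 kg in truck 5; 42 kg remain.
Put 134 kg in truck 6; 16 kg remain.
Put 119 kg in truck 7; 31 kg remain.
Put 97 kg in truck 8; 53 kg remain.
Put 50 kg in truck 8; 3 kg remain.
Put 111 kg in truck 9; 39 kg remain.
Put 107 kg in truck 10; 43 kg remain.
Put 64 kg in truck 3; 19 kg remain.
Put 130 kg in truck 11; 20 kg remain.
Put 138 kg in truck 12; 12 kg remain.
Put 131 kg in truck 13; 19 kg remain.
13 trucks × 150 kg = 1950 kg; used 1603 kg; unused 347 kg.

347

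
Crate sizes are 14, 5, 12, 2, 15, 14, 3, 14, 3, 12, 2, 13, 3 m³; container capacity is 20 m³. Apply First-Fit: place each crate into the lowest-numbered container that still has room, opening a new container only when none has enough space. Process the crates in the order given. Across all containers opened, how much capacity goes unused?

28

Put 14 m³ in container 1; 6 m³ remain.
Put 5 m³ in container 1; 1 m³ remain.
Put 12 m³ in container 2; 8 m³ remain.
Put 2 m³ in container 2; 6 m³ remain.
Put 15 m³ in container 3; 5 m³ remain.
Put 14 m³ in container 4; 6 m³ remain.
Put 3 m³ in container 2; 3 m³ remain.
Put 14 m³ in container 5; 6 m³ remain.
Put 3 m³ in container 2; 0 m³ remain.
Put 12 m³ in container 6; 8 m³ remain.
Put 2 m³ in container 3; 3 m³ remain.
Put 13 m³ in container 7; 7 m³ remain.
Put 3 m³ in container 3; 0 m³ remain.
7 containers × 20 m³ = 140 m³; used 112 m³; unused 28 m³.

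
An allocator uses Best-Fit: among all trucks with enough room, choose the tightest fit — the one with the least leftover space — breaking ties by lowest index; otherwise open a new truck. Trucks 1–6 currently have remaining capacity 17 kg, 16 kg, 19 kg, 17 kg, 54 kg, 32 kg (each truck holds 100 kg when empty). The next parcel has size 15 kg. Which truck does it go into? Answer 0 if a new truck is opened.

2

Trucks with room: truck 1 (17 kg), truck 2 (16 kg), truck 3 (19 kg), truck 4 (17 kg), truck 5 (54 kg), truck 6 (32 kg).
Tightest fit is truck 2 with 16 kg free.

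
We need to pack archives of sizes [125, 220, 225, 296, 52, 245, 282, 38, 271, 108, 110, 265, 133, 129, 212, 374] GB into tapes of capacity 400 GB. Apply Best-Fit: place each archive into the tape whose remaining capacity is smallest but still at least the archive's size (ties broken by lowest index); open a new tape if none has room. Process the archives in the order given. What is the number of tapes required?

9

Put 125 GB in tape 1; 275 GB remain.
Put 220 GB in tape 1; 55 GB remain.
Put 225 GB in tape 2; 175 GB remain.
Put 296 GB in tape 3; 104 GB remain.
Put 52 GB in tape 1; 3 GB remain.
Put 245 GB in tape 4; 155 GB remain.
Put 282 GB in tape 5; 118 GB remain.
Put 38 GB in tape 3; 66 GB remain.
Put 271 GB in tape 6; 129 GB remain.
Put 108 GB in tape 5; 10 GB remain.
Put 110 GB in tape 6; 19 GB remain.
Put 265 GB in tape 7; 135 GB remain.
Put 133 GB in tape 7; 2 GB remain.
Put 129 GB in tape 4; 26 GB remain.
Put 212 GB in tape 8; 188 GB remain.
Put 374 GB in tape 9; 26 GB remain.
Final tapes: [125,220,52] [225] [296,38] [245,129] [282,108] [271,110] [265,133] [212] [374].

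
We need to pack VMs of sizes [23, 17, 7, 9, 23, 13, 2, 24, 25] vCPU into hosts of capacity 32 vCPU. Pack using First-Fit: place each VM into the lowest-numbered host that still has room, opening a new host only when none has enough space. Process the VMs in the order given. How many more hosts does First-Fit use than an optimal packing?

1

First-Fit: [23,7,2] [17,9] [23] [13] [24] [25] → 6 hosts.
Total size 143 vCPU; any packing needs at least ⌈143/32⌉ = 5 hosts.
An optimal packing achieves that bound: [25,7] [24,2] [23,9] [23] [17,13] → 5 hosts.
Excess: 6 − 5 = 1.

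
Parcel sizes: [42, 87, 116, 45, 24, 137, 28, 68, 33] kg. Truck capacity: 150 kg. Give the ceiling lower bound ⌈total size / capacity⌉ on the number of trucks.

Total size = 42 + 87 + 116 + 45 + 24 + 137 + 28 + 68 + 33 = 580 kg.
⌈580 / 150⌉ = 4.

4 trucks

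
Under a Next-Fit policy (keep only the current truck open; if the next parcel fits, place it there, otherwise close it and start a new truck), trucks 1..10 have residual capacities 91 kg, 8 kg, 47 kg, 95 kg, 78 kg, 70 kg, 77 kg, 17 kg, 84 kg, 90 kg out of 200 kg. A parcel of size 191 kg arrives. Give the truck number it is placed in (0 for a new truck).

0

Next-Fit only looks at truck 10, which has 90 kg free.
191 kg does not fit, so a new truck is opened.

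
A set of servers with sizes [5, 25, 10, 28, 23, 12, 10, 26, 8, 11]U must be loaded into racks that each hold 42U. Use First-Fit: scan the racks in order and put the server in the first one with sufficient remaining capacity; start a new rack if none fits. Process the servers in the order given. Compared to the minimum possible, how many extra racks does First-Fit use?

First-Fit: [5,25,10] [28,12] [23,10,8] [26,11] → 4 racks.
Total size 158U; any packing needs at least ⌈158/42⌉ = 4 racks.
So 4 is already optimal.

0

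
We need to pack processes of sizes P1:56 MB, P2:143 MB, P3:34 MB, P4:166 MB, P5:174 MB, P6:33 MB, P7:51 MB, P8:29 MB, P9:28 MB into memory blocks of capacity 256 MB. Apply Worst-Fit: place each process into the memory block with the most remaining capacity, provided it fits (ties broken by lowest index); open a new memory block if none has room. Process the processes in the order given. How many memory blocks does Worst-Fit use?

Put P1 (56 MB) in memory block 1; 200 MB remain.
Put P2 (143 MB) in memory block 1; 57 MB remain.
Put P3 (34 MB) in memory block 1; 23 MB remain.
Put P4 (166 MB) in memory block 2; 90 MB remain.
Put P5 (174 MB) in memory block 3; 82 MB remain.
Put P6 (33 MB) in memory block 2; 57 MB remain.
Put P7 (51 MB) in memory block 3; 31 MB remain.
Put P8 (29 MB) in memory block 2; 28 MB remain.
Put P9 (28 MB) in memory block 3; 3 MB remain.
Final memory blocks: [56,143,34] [166,33,29] [174,51,28].

3 memory blocks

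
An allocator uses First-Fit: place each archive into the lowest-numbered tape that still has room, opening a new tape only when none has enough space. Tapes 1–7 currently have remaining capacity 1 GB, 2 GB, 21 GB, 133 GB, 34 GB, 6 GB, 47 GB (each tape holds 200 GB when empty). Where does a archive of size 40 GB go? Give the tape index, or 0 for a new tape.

Tapes with room: tape 4 (133 GB), tape 7 (47 GB).
The first with room is tape 4.

4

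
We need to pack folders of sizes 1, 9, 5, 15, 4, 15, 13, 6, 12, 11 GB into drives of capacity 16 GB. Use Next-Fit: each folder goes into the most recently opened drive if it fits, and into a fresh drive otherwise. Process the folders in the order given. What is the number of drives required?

1 GB → drive 1 (remaining 15 GB)
9 GB → drive 1 (remaining 6 GB)
5 GB → drive 1 (remaining 1 GB)
15 GB → drive 2 (remaining 1 GB)
4 GB → drive 3 (remaining 12 GB)
15 GB → drive 4 (remaining 1 GB)
13 GB → drive 5 (remaining 3 GB)
6 GB → drive 6 (remaining 10 GB)
12 GB → drive 7 (remaining 4 GB)
11 GB → drive 8 (remaining 5 GB)

8 drives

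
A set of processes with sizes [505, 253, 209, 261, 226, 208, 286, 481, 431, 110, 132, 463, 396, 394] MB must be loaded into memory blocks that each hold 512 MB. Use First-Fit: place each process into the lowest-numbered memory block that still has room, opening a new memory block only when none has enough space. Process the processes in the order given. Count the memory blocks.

10

Put 505 MB in memory block 1; 7 MB remain.
Put 253 MB in memory block 2; 259 MB remain.
Put 209 MB in memory block 2; 50 MB remain.
Put 261 MB in memory block 3; 251 MB remain.
Put 226 MB in memory block 3; 25 MB remain.
Put 208 MB in memory block 4; 304 MB remain.
Put 286 MB in memory block 4; 18 MB remain.
Put 481 MB in memory block 5; 31 MB remain.
Put 431 MB in memory block 6; 81 MB remain.
Put 110 MB in memory block 7; 402 MB remain.
Put 132 MB in memory block 7; 270 MB remain.
Put 463 MB in memory block 8; 49 MB remain.
Put 396 MB in memory block 9; 116 MB remain.
Put 394 MB in memory block 10; 118 MB remain.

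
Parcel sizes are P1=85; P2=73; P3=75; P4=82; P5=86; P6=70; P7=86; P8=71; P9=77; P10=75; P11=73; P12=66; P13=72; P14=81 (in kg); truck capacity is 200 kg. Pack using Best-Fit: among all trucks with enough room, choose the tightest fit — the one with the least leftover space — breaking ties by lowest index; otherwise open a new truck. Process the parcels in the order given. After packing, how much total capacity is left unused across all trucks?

328

truck 1: place P1 (85 kg), 115 kg left
truck 1: place P2 (73 kg), 42 kg left
truck 2: place P3 (75 kg), 125 kg left
truck 2: place P4 (82 kg), 43 kg left
truck 3: place P5 (86 kg), 114 kg left
truck 3: place P6 (70 kg), 44 kg left
truck 4: place P7 (86 kg), 114 kg left
truck 4: place P8 (71 kg), 43 kg left
truck 5: place P9 (77 kg), 123 kg left
truck 5: place P10 (75 kg), 48 kg left
truck 6: place P11 (73 kg), 127 kg left
truck 6: place P12 (66 kg), 61 kg left
truck 7: place P13 (72 kg), 128 kg left
truck 7: place P14 (81 kg), 47 kg left
7 trucks × 200 kg = 1400 kg; used 1072 kg; unused 328 kg.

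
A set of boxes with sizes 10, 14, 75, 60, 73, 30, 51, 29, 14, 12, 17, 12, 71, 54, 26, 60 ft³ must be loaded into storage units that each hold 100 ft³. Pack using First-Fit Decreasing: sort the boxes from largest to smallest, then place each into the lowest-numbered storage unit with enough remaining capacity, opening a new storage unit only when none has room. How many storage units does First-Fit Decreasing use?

Sorted descending: 75, 73, 71, 60, 60, 54, 51, 30, 29, 26, 17, 14, 14, 12, 12, 10.
75 ft³ → storage unit 1 (remaining 25 ft³)
73 ft³ → storage unit 2 (remaining 27 ft³)
71 ft³ → storage unit 3 (remaining 29 ft³)
60 ft³ → storage unit 4 (remaining 40 ft³)
60 ft³ → storage unit 5 (remaining 40 ft³)
54 ft³ → storage unit 6 (remaining 46 ft³)
51 ft³ → storage unit 7 (remaining 49 ft³)
30 ft³ → storage unit 4 (remaining 10 ft³)
29 ft³ → storage unit 3 (remaining 0 ft³)
26 ft³ → storage unit 2 (remaining 1 ft³)
17 ft³ → storage unit 1 (remaining 8 ft³)
14 ft³ → storage unit 5 (remaining 26 ft³)
14 ft³ → storage unit 5 (remaining 12 ft³)
12 ft³ → storage unit 5 (remaining 0 ft³)
12 ft³ → storage unit 6 (remaining 34 ft³)
10 ft³ → storage unit 4 (remaining 0 ft³)
Final storage units: [75,17] [73,26] [71,29] [60,30,10] [60,14,14,12] [54,12] [51].

7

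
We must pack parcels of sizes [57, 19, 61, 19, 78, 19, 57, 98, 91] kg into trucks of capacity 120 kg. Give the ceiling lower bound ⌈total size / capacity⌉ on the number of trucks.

5

Total size = 57 + 19 + 61 + 19 + 78 + 19 + 57 + 98 + 91 = 499 kg.
⌈499 / 120⌉ = 5.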